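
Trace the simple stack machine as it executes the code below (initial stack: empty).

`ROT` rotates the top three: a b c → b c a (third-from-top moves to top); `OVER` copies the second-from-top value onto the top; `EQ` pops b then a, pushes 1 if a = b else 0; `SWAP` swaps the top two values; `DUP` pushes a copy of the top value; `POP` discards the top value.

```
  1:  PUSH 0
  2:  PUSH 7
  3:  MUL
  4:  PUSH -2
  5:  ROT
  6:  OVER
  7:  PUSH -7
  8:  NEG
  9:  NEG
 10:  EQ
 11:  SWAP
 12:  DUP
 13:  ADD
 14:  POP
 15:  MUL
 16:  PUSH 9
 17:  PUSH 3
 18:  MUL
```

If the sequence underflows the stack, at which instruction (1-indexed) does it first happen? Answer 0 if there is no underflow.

PUSH 0  : [0]
PUSH 7  : [0, 7]
MUL     : [0]
PUSH -2 : [0, -2]
ROT  — needs 3 operands, stack has 2 → underflow

5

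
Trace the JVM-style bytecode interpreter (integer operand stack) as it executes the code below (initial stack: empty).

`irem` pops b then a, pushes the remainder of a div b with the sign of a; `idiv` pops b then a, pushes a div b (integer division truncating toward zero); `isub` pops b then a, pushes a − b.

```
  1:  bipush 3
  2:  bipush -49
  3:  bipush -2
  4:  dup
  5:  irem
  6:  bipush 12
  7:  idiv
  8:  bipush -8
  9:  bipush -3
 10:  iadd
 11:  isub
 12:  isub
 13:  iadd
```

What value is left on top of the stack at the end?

-57

bipush 3    [3]
bipush -49  [3, -49]
bipush -2   [3, -49, -2]
dup         [3, -49, -2, -2]
irem        [3, -49, 0]
bipush 12   [3, -49, 0, 12]
idiv        [3, -49, 0]
bipush -8   [3, -49, 0, -8]
bipush -3   [3, -49, 0, -8, -3]
iadd        [3, -49, 0, -11]
isub        [3, -49, 11]
isub        [3, -60]
iadd        [-57]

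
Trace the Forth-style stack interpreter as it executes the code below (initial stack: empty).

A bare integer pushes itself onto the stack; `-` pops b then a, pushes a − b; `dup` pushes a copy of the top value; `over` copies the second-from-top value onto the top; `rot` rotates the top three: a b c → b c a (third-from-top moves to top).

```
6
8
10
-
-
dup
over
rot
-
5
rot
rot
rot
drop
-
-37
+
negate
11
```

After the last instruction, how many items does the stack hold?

6      → 6
8      → 6 8
10     → 6 8 10
-      → 6 -2
-      → 8
dup    → 8 8
over   → 8 8 8
rot    → 8 8 8
-      → 8 0
5      → 8 0 5
rot    → 0 5 8
rot    → 5 8 0
rot    → 8 0 5
drop   → 8 0
-      → 8
-37    → 8 -37
+      → -29
negate → 29
11     → 29 11

2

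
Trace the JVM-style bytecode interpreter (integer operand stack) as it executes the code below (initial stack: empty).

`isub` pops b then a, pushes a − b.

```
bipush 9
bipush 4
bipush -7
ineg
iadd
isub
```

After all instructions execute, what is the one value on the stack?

-2

bipush 9  -> [9]
bipush 4  -> [9, 4]
bipush -7 -> [9, 4, -7]
ineg      -> [9, 4, 7]
iadd      -> [9, 11]
isub      -> [-2]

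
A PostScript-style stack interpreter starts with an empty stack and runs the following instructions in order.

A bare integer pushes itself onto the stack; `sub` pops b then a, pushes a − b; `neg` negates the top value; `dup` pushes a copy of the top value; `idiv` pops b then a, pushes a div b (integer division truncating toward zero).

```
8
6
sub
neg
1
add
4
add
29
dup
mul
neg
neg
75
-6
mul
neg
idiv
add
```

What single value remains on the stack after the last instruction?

8     8
6     8 6
sub   2
neg   -2
1     -2 1
add   -1
4     -1 4
add   3
29    3 29
dup   3 29 29
mul   3 841
neg   3 -841
neg   3 841
75    3 841 75
-6    3 841 75 -6
mul   3 841 -450
neg   3 841 450
idiv  3 1
add   4

4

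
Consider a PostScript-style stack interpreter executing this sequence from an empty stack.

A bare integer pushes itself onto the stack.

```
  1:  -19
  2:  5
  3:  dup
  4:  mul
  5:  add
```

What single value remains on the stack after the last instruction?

-19 → -19
5   → -19 5
dup → -19 5 5
mul → -19 25
add → 6

6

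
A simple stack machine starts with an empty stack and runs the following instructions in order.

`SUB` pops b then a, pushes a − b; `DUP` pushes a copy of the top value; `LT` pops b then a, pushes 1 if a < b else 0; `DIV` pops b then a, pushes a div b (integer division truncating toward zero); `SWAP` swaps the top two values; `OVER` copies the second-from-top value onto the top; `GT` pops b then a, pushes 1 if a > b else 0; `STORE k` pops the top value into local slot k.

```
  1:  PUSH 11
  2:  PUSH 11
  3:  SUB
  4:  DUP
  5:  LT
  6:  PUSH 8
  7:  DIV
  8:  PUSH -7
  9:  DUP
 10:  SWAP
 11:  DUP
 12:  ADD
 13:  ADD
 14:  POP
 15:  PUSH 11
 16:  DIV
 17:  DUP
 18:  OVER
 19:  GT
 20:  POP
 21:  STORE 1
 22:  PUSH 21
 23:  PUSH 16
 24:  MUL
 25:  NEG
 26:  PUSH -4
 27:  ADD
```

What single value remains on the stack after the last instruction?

-340

PUSH 11 -> 11
PUSH 11 -> 11 11
SUB     -> 0
DUP     -> 0 0
LT      -> 0
PUSH 8  -> 0 8
DIV     -> 0
PUSH -7 -> 0 -7
DUP     -> 0 -7 -7
SWAP    -> 0 -7 -7
DUP     -> 0 -7 -7 -7
ADD     -> 0 -7 -14
ADD     -> 0 -21
POP     -> 0
PUSH 11 -> 0 11
DIV     -> 0
DUP     -> 0 0
OVER    -> 0 0 0
GT      -> 0 0
POP     -> 0
STORE 1 -> (empty)
PUSH 21 -> 21
PUSH 16 -> 21 16
MUL     -> 336
NEG     -> -336
PUSH -4 -> -336 -4
ADD     -> -340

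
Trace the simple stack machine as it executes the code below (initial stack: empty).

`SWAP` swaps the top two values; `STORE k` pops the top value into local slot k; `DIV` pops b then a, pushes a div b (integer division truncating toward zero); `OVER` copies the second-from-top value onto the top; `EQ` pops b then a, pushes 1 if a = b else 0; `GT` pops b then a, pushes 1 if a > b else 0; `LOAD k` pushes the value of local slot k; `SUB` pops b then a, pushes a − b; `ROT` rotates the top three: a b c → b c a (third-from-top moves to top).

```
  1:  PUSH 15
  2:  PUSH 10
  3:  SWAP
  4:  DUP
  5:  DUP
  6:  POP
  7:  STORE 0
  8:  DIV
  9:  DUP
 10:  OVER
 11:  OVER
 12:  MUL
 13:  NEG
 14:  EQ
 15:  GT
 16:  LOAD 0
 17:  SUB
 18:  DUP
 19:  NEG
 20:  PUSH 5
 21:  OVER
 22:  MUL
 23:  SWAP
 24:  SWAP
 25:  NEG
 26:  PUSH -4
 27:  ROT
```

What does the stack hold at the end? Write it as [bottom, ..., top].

PUSH 15 -> 15
PUSH 10 -> 15 10
SWAP    -> 10 15
DUP     -> 10 15 15
DUP     -> 10 15 15 15
POP     -> 10 15 15
STORE 0 -> 10 15
DIV     -> 0
DUP     -> 0 0
OVER    -> 0 0 0
OVER    -> 0 0 0 0
MUL     -> 0 0 0
NEG     -> 0 0 0
EQ      -> 0 1
GT      -> 0
LOAD 0  -> 0 15
SUB     -> -15
DUP     -> -15 -15
NEG     -> -15 15
PUSH 5  -> -15 15 5
OVER    -> -15 15 5 15
MUL     -> -15 15 75
SWAP    -> -15 75 15
SWAP    -> -15 15 75
NEG     -> -15 15 -75
PUSH -4 -> -15 15 -75 -4
ROT     -> -15 -75 -4 15

[-15, -75, -4, 15]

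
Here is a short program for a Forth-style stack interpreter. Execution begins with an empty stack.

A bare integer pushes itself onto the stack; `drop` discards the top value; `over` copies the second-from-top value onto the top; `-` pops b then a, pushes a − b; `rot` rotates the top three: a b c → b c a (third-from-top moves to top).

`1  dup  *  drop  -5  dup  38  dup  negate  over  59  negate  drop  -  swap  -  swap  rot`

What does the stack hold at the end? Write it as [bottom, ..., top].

1       [1]
dup     [1, 1]
*       [1]
drop    []
-5      [-5]
dup     [-5, -5]
38      [-5, -5, 38]
dup     [-5, -5, 38, 38]
negate  [-5, -5, 38, -38]
over    [-5, -5, 38, -38, 38]
59      [-5, -5, 38, -38, 38, 59]
negate  [-5, -5, 38, -38, 38, -59]
drop    [-5, -5, 38, -38, 38]
-       [-5, -5, 38, -76]
swap    [-5, -5, -76, 38]
-       [-5, -5, -114]
swap    [-5, -114, -5]
rot     [-114, -5, -5]

[-114, -5, -5]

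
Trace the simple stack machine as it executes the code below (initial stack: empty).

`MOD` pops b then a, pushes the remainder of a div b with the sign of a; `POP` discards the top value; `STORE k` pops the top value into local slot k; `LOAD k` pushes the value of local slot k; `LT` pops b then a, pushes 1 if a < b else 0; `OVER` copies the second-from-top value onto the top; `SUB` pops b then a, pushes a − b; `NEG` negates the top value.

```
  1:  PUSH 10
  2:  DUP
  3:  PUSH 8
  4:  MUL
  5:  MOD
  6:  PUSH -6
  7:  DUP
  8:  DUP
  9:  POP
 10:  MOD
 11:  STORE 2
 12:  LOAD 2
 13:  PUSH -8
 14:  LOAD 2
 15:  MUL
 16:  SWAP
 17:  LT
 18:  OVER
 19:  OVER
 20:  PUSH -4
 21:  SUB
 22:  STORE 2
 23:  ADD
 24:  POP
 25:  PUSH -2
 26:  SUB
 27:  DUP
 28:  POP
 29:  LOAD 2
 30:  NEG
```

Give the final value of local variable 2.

4

PUSH 10 : 10
DUP     : 10 10
PUSH 8  : 10 10 8
MUL     : 10 80
MOD     : 10
PUSH -6 : 10 -6
DUP     : 10 -6 -6
DUP     : 10 -6 -6 -6
POP     : 10 -6 -6
MOD     : 10 0
STORE 2 : 10
LOAD 2  : 10 0
PUSH -8 : 10 0 -8
LOAD 2  : 10 0 -8 0
MUL     : 10 0 0
SWAP    : 10 0 0
LT      : 10 0
OVER    : 10 0 10
OVER    : 10 0 10 0
PUSH -4 : 10 0 10 0 -4
SUB     : 10 0 10 4
STORE 2 : 10 0 10
ADD     : 10 10
POP     : 10
PUSH -2 : 10 -2
SUB     : 12
DUP     : 12 12
POP     : 12
LOAD 2  : 12 4
NEG     : 12 -4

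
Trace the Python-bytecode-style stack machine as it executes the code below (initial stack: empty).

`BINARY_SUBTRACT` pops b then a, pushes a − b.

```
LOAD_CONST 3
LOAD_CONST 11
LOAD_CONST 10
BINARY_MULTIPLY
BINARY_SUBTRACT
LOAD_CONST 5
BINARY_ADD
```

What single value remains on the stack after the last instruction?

LOAD_CONST 3     [3]
LOAD_CONST 11    [3, 11]
LOAD_CONST 10    [3, 11, 10]
BINARY_MULTIPLY  [3, 110]
BINARY_SUBTRACT  [-107]
LOAD_CONST 5     [-107, 5]
BINARY_ADD       [-102]

-102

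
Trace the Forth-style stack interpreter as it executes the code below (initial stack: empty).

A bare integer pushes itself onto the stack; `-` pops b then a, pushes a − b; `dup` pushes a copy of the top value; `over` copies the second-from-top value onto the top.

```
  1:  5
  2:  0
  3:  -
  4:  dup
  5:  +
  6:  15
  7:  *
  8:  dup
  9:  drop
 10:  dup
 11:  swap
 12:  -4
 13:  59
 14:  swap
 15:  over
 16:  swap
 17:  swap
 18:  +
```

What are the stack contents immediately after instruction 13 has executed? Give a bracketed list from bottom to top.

5    -> 5
0    -> 5 0
-    -> 5
dup  -> 5 5
+    -> 10
15   -> 10 15
*    -> 150
dup  -> 150 150
drop -> 150
dup  -> 150 150
swap -> 150 150
-4   -> 150 150 -4
59   -> 150 150 -4 59

[150, 150, -4, 59]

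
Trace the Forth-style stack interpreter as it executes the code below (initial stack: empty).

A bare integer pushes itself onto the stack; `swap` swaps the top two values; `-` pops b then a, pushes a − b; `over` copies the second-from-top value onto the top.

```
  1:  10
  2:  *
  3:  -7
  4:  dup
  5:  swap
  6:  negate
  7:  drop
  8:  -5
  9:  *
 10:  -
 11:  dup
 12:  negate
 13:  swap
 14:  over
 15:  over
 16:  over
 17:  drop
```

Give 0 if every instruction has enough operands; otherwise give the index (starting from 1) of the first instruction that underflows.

10 → [10]
*  — needs 2 operands, stack has 1 → underflow

2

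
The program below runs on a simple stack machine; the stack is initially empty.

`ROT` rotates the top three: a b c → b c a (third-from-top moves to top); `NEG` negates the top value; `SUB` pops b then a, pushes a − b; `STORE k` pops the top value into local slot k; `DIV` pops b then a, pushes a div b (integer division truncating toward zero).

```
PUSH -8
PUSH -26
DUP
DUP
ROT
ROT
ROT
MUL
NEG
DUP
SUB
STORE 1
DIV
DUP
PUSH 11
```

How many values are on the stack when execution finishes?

PUSH -8  : [-8]
PUSH -26 : [-8, -26]
DUP      : [-8, -26, -26]
DUP      : [-8, -26, -26, -26]
ROT      : [-8, -26, -26, -26]
ROT      : [-8, -26, -26, -26]
ROT      : [-8, -26, -26, -26]
MUL      : [-8, -26, 676]
NEG      : [-8, -26, -676]
DUP      : [-8, -26, -676, -676]
SUB      : [-8, -26, 0]
STORE 1  : [-8, -26]
DIV      : [0]
DUP      : [0, 0]
PUSH 11  : [0, 0, 11]

3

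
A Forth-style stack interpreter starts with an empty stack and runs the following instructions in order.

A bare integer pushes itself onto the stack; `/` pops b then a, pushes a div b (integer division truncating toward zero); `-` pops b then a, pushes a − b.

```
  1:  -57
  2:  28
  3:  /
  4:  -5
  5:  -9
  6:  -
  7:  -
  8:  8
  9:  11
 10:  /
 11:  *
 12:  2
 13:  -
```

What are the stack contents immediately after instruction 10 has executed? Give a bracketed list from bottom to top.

[-6, 0]

-57 : -57
28  : -57 28
/   : -2
-5  : -2 -5
-9  : -2 -5 -9
-   : -2 4
-   : -6
8   : -6 8
11  : -6 8 11
/   : -6 0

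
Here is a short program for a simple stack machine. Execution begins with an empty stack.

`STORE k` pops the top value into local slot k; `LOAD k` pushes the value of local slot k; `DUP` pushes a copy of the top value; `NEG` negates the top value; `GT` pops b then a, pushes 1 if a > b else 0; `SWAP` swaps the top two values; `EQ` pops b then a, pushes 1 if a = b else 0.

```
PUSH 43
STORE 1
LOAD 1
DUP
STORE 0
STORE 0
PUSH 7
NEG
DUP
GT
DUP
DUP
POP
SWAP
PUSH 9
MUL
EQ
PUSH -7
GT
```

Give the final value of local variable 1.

43

PUSH 43 : 43
STORE 1 : (empty)
LOAD 1  : 43
DUP     : 43 43
STORE 0 : 43
STORE 0 : (empty)
PUSH 7  : 7
NEG     : -7
DUP     : -7 -7
GT      : 0
DUP     : 0 0
DUP     : 0 0 0
POP     : 0 0
SWAP    : 0 0
PUSH 9  : 0 0 9
MUL     : 0 0
EQ      : 1
PUSH -7 : 1 -7
GT      : 1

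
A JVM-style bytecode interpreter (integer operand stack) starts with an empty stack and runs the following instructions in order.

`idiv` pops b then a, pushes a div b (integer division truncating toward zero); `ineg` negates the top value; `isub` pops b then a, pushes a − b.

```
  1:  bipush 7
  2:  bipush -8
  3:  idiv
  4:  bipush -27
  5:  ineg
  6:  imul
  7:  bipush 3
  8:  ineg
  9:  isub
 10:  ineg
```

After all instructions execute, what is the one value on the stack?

-3

bipush 7    7
bipush -8   7 -8
idiv        0
bipush -27  0 -27
ineg        0 27
imul        0
bipush 3    0 3
ineg        0 -3
isub        3
ineg        -3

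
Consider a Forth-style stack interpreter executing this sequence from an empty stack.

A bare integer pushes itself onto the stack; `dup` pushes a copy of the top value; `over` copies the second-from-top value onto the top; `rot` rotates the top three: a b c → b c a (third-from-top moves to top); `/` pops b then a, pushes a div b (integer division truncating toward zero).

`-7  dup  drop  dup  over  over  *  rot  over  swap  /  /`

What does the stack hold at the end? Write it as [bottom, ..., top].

-7    [-7]
dup   [-7, -7]
drop  [-7]
dup   [-7, -7]
over  [-7, -7, -7]
over  [-7, -7, -7, -7]
*     [-7, -7, 49]
rot   [-7, 49, -7]
over  [-7, 49, -7, 49]
swap  [-7, 49, 49, -7]
/     [-7, 49, -7]
/     [-7, -7]

[-7, -7]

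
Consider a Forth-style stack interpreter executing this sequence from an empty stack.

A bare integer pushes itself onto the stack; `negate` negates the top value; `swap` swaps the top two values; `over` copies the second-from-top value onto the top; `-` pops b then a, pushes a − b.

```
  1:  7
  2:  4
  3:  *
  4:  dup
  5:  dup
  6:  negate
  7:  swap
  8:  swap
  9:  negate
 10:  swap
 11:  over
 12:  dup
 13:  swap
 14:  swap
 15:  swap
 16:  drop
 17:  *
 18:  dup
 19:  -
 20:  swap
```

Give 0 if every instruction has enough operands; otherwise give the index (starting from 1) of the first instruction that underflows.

7       7
4       7 4
*       28
dup     28 28
dup     28 28 28
negate  28 28 -28
swap    28 -28 28
swap    28 28 -28
negate  28 28 28
swap    28 28 28
over    28 28 28 28
dup     28 28 28 28 28
swap    28 28 28 28 28
swap    28 28 28 28 28
swap    28 28 28 28 28
drop    28 28 28 28
*       28 28 784
dup     28 28 784 784
-       28 28 0
swap    28 0 28

0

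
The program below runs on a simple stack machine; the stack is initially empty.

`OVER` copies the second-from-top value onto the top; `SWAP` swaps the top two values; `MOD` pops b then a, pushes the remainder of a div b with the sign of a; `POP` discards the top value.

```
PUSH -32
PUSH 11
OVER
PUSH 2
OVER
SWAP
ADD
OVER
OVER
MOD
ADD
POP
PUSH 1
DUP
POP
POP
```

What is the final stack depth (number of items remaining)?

3

PUSH -32 -> -32
PUSH 11  -> -32 11
OVER     -> -32 11 -32
PUSH 2   -> -32 11 -32 2
OVER     -> -32 11 -32 2 -32
SWAP     -> -32 11 -32 -32 2
ADD      -> -32 11 -32 -30
OVER     -> -32 11 -32 -30 -32
OVER     -> -32 11 -32 -30 -32 -30
MOD      -> -32 11 -32 -30 -2
ADD      -> -32 11 -32 -32
POP      -> -32 11 -32
PUSH 1   -> -32 11 -32 1
DUP      -> -32 11 -32 1 1
POP      -> -32 11 -32 1
POP      -> -32 11 -32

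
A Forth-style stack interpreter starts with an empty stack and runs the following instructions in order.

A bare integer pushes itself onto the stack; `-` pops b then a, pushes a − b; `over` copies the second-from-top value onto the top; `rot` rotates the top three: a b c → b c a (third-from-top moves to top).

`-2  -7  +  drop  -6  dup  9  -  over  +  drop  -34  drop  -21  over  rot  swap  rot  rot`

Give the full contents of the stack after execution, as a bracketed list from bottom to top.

-2   : -2
-7   : -2 -7
+    : -9
drop : (empty)
-6   : -6
dup  : -6 -6
9    : -6 -6 9
-    : -6 -15
over : -6 -15 -6
+    : -6 -21
drop : -6
-34  : -6 -34
drop : -6
-21  : -6 -21
over : -6 -21 -6
rot  : -21 -6 -6
swap : -21 -6 -6
rot  : -6 -6 -21
rot  : -6 -21 -6

[-6, -21, -6]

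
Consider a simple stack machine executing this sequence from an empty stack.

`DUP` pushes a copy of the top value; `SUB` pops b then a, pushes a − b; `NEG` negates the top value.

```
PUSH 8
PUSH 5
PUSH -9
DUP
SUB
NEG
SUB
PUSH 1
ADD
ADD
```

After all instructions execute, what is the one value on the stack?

14

PUSH 8   8
PUSH 5   8 5
PUSH -9  8 5 -9
DUP      8 5 -9 -9
SUB      8 5 0
NEG      8 5 0
SUB      8 5
PUSH 1   8 5 1
ADD      8 6
ADD      14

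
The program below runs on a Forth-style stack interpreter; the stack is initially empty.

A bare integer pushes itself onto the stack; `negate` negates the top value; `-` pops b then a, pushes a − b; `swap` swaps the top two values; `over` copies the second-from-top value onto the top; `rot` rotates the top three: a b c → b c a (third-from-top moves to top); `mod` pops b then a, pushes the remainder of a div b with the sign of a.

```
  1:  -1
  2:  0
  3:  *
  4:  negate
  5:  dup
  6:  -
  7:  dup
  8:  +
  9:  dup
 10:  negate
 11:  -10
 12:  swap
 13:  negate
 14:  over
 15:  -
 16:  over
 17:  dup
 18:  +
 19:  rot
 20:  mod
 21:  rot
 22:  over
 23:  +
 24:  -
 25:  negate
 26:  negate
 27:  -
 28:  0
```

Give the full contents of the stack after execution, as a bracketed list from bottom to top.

-1     → [-1]
0      → [-1, 0]
*      → [0]
negate → [0]
dup    → [0, 0]
-      → [0]
dup    → [0, 0]
+      → [0]
dup    → [0, 0]
negate → [0, 0]
-10    → [0, 0, -10]
swap   → [0, -10, 0]
negate → [0, -10, 0]
over   → [0, -10, 0, -10]
-      → [0, -10, 10]
over   → [0, -10, 10, -10]
dup    → [0, -10, 10, -10, -10]
+      → [0, -10, 10, -20]
rot    → [0, 10, -20, -10]
mod    → [0, 10, 0]
rot    → [10, 0, 0]
over   → [10, 0, 0, 0]
+      → [10, 0, 0]
-      → [10, 0]
negate → [10, 0]
negate → [10, 0]
-      → [10]
0      → [10, 0]

[10, 0]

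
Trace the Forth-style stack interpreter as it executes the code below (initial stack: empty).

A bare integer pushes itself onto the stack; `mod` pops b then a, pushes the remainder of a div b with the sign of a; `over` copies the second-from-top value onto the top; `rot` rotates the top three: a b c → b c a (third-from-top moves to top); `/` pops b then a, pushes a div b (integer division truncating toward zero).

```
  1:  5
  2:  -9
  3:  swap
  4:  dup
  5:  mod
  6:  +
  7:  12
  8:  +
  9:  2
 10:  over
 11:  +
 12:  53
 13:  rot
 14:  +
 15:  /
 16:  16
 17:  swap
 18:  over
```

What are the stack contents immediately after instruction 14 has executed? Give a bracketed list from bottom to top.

5    -> [5]
-9   -> [5, -9]
swap -> [-9, 5]
dup  -> [-9, 5, 5]
mod  -> [-9, 0]
+    -> [-9]
12   -> [-9, 12]
+    -> [3]
2    -> [3, 2]
over -> [3, 2, 3]
+    -> [3, 5]
53   -> [3, 5, 53]
rot  -> [5, 53, 3]
+    -> [5, 56]

[5, 56]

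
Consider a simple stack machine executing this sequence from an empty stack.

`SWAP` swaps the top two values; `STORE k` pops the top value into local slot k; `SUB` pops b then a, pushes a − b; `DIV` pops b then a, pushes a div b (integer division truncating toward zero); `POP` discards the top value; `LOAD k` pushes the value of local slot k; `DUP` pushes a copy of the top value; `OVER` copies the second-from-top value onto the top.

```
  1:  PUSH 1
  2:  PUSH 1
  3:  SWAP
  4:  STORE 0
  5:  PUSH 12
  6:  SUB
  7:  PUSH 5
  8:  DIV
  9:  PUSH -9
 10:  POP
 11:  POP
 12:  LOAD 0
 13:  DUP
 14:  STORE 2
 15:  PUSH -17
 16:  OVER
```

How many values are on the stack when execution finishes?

PUSH 1   → 1
PUSH 1   → 1 1
SWAP     → 1 1
STORE 0  → 1
PUSH 12  → 1 12
SUB      → -11
PUSH 5   → -11 5
DIV      → -2
PUSH -9  → -2 -9
POP      → -2
POP      → (empty)
LOAD 0   → 1
DUP      → 1 1
STORE 2  → 1
PUSH -17 → 1 -17
OVER     → 1 -17 1

3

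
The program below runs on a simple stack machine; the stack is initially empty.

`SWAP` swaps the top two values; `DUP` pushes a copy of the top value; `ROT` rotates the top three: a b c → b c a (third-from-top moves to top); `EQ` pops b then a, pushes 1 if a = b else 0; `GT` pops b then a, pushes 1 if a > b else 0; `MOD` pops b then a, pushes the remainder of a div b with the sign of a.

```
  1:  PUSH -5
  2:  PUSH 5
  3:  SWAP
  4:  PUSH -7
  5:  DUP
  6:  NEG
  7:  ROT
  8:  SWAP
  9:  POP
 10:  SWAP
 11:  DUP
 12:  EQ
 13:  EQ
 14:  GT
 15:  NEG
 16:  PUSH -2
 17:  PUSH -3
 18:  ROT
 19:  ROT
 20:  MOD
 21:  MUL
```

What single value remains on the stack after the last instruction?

PUSH -5 : [-5]
PUSH 5  : [-5, 5]
SWAP    : [5, -5]
PUSH -7 : [5, -5, -7]
DUP     : [5, -5, -7, -7]
NEG     : [5, -5, -7, 7]
ROT     : [5, -7, 7, -5]
SWAP    : [5, -7, -5, 7]
POP     : [5, -7, -5]
SWAP    : [5, -5, -7]
DUP     : [5, -5, -7, -7]
EQ      : [5, -5, 1]
EQ      : [5, 0]
GT      : [1]
NEG     : [-1]
PUSH -2 : [-1, -2]
PUSH -3 : [-1, -2, -3]
ROT     : [-2, -3, -1]
ROT     : [-3, -1, -2]
MOD     : [-3, -1]
MUL     : [3]

3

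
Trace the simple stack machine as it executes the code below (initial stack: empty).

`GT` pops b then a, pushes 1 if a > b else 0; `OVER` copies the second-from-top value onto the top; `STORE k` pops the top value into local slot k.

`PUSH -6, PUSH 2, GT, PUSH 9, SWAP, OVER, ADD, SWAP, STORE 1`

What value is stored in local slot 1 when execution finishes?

PUSH -6 → -6
PUSH 2  → -6 2
GT      → 0
PUSH 9  → 0 9
SWAP    → 9 0
OVER    → 9 0 9
ADD     → 9 9
SWAP    → 9 9
STORE 1 → 9

9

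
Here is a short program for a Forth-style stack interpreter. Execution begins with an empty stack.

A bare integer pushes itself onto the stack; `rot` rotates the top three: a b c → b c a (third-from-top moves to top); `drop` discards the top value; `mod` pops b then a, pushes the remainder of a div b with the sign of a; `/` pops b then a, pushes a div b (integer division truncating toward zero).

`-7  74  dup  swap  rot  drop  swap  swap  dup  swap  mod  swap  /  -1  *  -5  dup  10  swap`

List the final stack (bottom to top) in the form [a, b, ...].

-7   → -7
74   → -7 74
dup  → -7 74 74
swap → -7 74 74
rot  → 74 74 -7
drop → 74 74
swap → 74 74
swap → 74 74
dup  → 74 74 74
swap → 74 74 74
mod  → 74 0
swap → 0 74
/    → 0
-1   → 0 -1
*    → 0
-5   → 0 -5
dup  → 0 -5 -5
10   → 0 -5 -5 10
swap → 0 -5 10 -5

[0, -5, 10, -5]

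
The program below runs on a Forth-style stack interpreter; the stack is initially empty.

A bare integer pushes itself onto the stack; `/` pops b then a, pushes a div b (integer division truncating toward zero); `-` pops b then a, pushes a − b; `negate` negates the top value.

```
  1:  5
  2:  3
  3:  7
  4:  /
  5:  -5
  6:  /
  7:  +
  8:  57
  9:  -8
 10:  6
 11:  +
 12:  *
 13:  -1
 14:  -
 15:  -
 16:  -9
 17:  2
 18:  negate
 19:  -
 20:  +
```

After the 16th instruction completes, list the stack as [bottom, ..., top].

[118, -9]

5  -> 5
3  -> 5 3
7  -> 5 3 7
/  -> 5 0
-5 -> 5 0 -5
/  -> 5 0
+  -> 5
57 -> 5 57
-8 -> 5 57 -8
6  -> 5 57 -8 6
+  -> 5 57 -2
*  -> 5 -114
-1 -> 5 -114 -1
-  -> 5 -113
-  -> 118
-9 -> 118 -9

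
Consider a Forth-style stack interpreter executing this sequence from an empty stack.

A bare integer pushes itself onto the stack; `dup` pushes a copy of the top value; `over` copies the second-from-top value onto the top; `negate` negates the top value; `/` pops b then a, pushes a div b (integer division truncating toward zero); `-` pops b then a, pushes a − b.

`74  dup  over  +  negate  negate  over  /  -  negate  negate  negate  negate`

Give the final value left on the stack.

74     -> 74
dup    -> 74 74
over   -> 74 74 74
+      -> 74 148
negate -> 74 -148
negate -> 74 148
over   -> 74 148 74
/      -> 74 2
-      -> 72
negate -> -72
negate -> 72
negate -> -72
negate -> 72

72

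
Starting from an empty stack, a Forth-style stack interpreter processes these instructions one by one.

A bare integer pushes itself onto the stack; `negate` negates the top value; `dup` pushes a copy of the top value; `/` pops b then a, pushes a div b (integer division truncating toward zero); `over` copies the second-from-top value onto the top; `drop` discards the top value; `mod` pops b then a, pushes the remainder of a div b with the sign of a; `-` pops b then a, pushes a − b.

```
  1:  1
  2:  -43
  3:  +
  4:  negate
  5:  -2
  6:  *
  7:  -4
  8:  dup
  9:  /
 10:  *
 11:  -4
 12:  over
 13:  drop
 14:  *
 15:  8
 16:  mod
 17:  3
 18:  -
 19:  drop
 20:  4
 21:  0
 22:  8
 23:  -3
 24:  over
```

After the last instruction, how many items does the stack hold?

1      : [1]
-43    : [1, -43]
+      : [-42]
negate : [42]
-2     : [42, -2]
*      : [-84]
-4     : [-84, -4]
dup    : [-84, -4, -4]
/      : [-84, 1]
*      : [-84]
-4     : [-84, -4]
over   : [-84, -4, -84]
drop   : [-84, -4]
*      : [336]
8      : [336, 8]
mod    : [0]
3      : [0, 3]
-      : [-3]
drop   : []
4      : [4]
0      : [4, 0]
8      : [4, 0, 8]
-3     : [4, 0, 8, -3]
over   : [4, 0, 8, -3, 8]

5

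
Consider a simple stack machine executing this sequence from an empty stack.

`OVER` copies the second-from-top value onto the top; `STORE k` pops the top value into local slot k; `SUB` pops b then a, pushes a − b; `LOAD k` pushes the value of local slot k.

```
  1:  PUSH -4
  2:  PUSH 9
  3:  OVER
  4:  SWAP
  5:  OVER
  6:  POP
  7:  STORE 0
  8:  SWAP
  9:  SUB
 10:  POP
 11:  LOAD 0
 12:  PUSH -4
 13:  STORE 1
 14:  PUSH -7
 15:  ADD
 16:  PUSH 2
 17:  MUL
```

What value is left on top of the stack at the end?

PUSH -4 → -4
PUSH 9  → -4 9
OVER    → -4 9 -4
SWAP    → -4 -4 9
OVER    → -4 -4 9 -4
POP     → -4 -4 9
STORE 0 → -4 -4
SWAP    → -4 -4
SUB     → 0
POP     → (empty)
LOAD 0  → 9
PUSH -4 → 9 -4
STORE 1 → 9
PUSH -7 → 9 -7
ADD     → 2
PUSH 2  → 2 2
MUL     → 4

4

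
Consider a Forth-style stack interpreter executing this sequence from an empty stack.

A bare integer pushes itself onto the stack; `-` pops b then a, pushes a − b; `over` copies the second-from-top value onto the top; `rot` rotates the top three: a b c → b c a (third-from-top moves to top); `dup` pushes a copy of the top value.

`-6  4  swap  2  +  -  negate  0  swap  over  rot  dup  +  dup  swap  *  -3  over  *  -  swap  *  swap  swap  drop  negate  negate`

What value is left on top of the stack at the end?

-6     : [-6]
4      : [-6, 4]
swap   : [4, -6]
2      : [4, -6, 2]
+      : [4, -4]
-      : [8]
negate : [-8]
0      : [-8, 0]
swap   : [0, -8]
over   : [0, -8, 0]
rot    : [-8, 0, 0]
dup    : [-8, 0, 0, 0]
+      : [-8, 0, 0]
dup    : [-8, 0, 0, 0]
swap   : [-8, 0, 0, 0]
*      : [-8, 0, 0]
-3     : [-8, 0, 0, -3]
over   : [-8, 0, 0, -3, 0]
*      : [-8, 0, 0, 0]
-      : [-8, 0, 0]
swap   : [-8, 0, 0]
*      : [-8, 0]
swap   : [0, -8]
swap   : [-8, 0]
drop   : [-8]
negate : [8]
negate : [-8]

-8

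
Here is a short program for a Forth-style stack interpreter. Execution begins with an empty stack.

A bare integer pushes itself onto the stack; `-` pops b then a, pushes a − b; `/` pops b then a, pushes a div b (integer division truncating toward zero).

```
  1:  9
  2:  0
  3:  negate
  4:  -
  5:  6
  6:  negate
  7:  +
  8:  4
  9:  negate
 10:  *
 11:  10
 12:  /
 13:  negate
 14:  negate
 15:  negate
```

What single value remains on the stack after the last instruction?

1

9      : [9]
0      : [9, 0]
negate : [9, 0]
-      : [9]
6      : [9, 6]
negate : [9, -6]
+      : [3]
4      : [3, 4]
negate : [3, -4]
*      : [-12]
10     : [-12, 10]
/      : [-1]
negate : [1]
negate : [-1]
negate : [1]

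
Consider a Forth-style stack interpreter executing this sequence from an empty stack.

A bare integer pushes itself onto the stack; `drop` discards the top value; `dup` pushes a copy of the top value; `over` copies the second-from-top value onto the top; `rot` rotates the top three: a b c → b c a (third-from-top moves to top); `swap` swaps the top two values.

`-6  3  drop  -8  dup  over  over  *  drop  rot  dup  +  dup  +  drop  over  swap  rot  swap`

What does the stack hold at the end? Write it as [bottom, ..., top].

[-8, -8, -8]

-6    [-6]
3     [-6, 3]
drop  [-6]
-8    [-6, -8]
dup   [-6, -8, -8]
over  [-6, -8, -8, -8]
over  [-6, -8, -8, -8, -8]
*     [-6, -8, -8, 64]
drop  [-6, -8, -8]
rot   [-8, -8, -6]
dup   [-8, -8, -6, -6]
+     [-8, -8, -12]
dup   [-8, -8, -12, -12]
+     [-8, -8, -24]
drop  [-8, -8]
over  [-8, -8, -8]
swap  [-8, -8, -8]
rot   [-8, -8, -8]
swap  [-8, -8, -8]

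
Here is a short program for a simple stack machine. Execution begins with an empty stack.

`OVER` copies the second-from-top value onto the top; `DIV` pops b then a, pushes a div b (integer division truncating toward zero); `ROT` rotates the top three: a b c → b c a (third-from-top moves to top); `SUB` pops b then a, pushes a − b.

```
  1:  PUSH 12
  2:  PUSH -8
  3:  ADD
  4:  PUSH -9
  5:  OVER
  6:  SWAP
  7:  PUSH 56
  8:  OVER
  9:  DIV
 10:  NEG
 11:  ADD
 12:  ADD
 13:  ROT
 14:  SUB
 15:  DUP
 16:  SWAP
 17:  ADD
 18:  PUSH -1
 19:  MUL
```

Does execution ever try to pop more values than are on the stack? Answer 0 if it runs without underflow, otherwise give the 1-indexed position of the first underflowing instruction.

13

PUSH 12  [12]
PUSH -8  [12, -8]
ADD      [4]
PUSH -9  [4, -9]
OVER     [4, -9, 4]
SWAP     [4, 4, -9]
PUSH 56  [4, 4, -9, 56]
OVER     [4, 4, -9, 56, -9]
DIV      [4, 4, -9, -6]
NEG      [4, 4, -9, 6]
ADD      [4, 4, -3]
ADD      [4, 1]
ROT  — needs 3 operands, stack has 2 → underflow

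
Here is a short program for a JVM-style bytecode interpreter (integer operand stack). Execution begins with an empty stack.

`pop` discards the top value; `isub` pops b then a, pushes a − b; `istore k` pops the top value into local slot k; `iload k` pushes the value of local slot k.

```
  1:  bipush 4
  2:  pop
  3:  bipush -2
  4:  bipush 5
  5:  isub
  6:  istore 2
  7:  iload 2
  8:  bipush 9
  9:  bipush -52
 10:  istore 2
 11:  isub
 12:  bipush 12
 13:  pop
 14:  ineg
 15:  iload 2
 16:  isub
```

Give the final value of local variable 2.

bipush 4   → [4]
pop        → []
bipush -2  → [-2]
bipush 5   → [-2, 5]
isub       → [-7]
istore 2   → []
iload 2    → [-7]
bipush 9   → [-7, 9]
bipush -52 → [-7, 9, -52]
istore 2   → [-7, 9]
isub       → [-16]
bipush 12  → [-16, 12]
pop        → [-16]
ineg       → [16]
iload 2    → [16, -52]
isub       → [68]

-52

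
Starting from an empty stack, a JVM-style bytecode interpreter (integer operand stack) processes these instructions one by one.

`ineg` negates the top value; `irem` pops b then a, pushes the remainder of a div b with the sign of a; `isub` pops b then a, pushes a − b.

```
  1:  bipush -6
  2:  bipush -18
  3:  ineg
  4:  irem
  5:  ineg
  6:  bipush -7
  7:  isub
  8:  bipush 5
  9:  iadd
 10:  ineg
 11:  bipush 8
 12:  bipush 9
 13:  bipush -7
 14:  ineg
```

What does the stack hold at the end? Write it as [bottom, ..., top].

[-18, 8, 9, 7]

bipush -6   [-6]
bipush -18  [-6, -18]
ineg        [-6, 18]
irem        [-6]
ineg        [6]
bipush -7   [6, -7]
isub        [13]
bipush 5    [13, 5]
iadd        [18]
ineg        [-18]
bipush 8    [-18, 8]
bipush 9    [-18, 8, 9]
bipush -7   [-18, 8, 9, -7]
ineg        [-18, 8, 9, 7]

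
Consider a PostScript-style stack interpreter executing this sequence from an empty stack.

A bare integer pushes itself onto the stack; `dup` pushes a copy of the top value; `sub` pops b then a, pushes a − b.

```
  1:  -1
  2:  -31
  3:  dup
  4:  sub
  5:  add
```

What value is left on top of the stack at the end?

-1  : [-1]
-31 : [-1, -31]
dup : [-1, -31, -31]
sub : [-1, 0]
add : [-1]

-1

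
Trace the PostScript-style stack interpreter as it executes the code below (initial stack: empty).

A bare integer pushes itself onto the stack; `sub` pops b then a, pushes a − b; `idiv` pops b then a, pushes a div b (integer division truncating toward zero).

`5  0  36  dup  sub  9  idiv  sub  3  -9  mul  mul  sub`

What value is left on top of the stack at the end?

5    → [5]
0    → [5, 0]
36   → [5, 0, 36]
dup  → [5, 0, 36, 36]
sub  → [5, 0, 0]
9    → [5, 0, 0, 9]
idiv → [5, 0, 0]
sub  → [5, 0]
3    → [5, 0, 3]
-9   → [5, 0, 3, -9]
mul  → [5, 0, -27]
mul  → [5, 0]
sub  → [5]

5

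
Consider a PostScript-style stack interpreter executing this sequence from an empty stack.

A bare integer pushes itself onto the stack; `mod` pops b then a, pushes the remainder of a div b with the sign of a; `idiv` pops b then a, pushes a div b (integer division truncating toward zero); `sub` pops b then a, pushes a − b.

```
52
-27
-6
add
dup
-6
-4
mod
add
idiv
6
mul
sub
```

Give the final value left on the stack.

52   → [52]
-27  → [52, -27]
-6   → [52, -27, -6]
add  → [52, -33]
dup  → [52, -33, -33]
-6   → [52, -33, -33, -6]
-4   → [52, -33, -33, -6, -4]
mod  → [52, -33, -33, -2]
add  → [52, -33, -35]
idiv → [52, 0]
6    → [52, 0, 6]
mul  → [52, 0]
sub  → [52]

52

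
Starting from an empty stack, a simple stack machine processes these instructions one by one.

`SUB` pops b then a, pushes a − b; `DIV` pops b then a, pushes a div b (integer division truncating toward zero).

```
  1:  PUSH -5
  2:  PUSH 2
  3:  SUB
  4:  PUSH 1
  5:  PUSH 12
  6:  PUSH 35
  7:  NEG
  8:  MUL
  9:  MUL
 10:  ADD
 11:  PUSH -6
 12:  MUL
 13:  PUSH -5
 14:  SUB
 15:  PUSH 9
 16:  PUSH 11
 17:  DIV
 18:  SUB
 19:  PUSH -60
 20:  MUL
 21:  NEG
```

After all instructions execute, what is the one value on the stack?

PUSH -5  → -5
PUSH 2   → -5 2
SUB      → -7
PUSH 1   → -7 1
PUSH 12  → -7 1 12
PUSH 35  → -7 1 12 35
NEG      → -7 1 12 -35
MUL      → -7 1 -420
MUL      → -7 -420
ADD      → -427
PUSH -6  → -427 -6
MUL      → 2562
PUSH -5  → 2562 -5
SUB      → 2567
PUSH 9   → 2567 9
PUSH 11  → 2567 9 11
DIV      → 2567 0
SUB      → 2567
PUSH -60 → 2567 -60
MUL      → -154020
NEG      → 154020

154020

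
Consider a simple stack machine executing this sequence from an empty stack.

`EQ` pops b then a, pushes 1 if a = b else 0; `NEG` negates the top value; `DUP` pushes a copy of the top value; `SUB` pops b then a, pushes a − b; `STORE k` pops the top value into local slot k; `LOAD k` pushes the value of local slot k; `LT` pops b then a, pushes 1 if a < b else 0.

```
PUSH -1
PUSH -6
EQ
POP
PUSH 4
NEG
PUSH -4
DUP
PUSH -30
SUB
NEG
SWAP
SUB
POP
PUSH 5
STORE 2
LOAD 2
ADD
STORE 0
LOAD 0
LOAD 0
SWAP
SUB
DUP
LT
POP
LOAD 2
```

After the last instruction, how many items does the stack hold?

PUSH -1  → [-1]
PUSH -6  → [-1, -6]
EQ       → [0]
POP      → []
PUSH 4   → [4]
NEG      → [-4]
PUSH -4  → [-4, -4]
DUP      → [-4, -4, -4]
PUSH -30 → [-4, -4, -4, -30]
SUB      → [-4, -4, 26]
NEG      → [-4, -4, -26]
SWAP     → [-4, -26, -4]
SUB      → [-4, -22]
POP      → [-4]
PUSH 5   → [-4, 5]
STORE 2  → [-4]
LOAD 2   → [-4, 5]
ADD      → [1]
STORE 0  → []
LOAD 0   → [1]
LOAD 0   → [1, 1]
SWAP     → [1, 1]
SUB      → [0]
DUP      → [0, 0]
LT       → [0]
POP      → []
LOAD 2   → [5]

1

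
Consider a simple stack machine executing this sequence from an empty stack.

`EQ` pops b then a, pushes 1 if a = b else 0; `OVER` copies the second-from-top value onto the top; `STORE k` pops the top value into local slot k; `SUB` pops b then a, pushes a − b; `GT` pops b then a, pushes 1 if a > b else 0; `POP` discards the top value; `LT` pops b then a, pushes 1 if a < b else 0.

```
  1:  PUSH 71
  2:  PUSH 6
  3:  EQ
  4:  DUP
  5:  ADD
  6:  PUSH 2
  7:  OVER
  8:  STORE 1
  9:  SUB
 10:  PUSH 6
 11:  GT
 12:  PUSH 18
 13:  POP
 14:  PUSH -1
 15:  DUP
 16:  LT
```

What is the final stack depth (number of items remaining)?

2

PUSH 71  71
PUSH 6   71 6
EQ       0
DUP      0 0
ADD      0
PUSH 2   0 2
OVER     0 2 0
STORE 1  0 2
SUB      -2
PUSH 6   -2 6
GT       0
PUSH 18  0 18
POP      0
PUSH -1  0 -1
DUP      0 -1 -1
LT       0 0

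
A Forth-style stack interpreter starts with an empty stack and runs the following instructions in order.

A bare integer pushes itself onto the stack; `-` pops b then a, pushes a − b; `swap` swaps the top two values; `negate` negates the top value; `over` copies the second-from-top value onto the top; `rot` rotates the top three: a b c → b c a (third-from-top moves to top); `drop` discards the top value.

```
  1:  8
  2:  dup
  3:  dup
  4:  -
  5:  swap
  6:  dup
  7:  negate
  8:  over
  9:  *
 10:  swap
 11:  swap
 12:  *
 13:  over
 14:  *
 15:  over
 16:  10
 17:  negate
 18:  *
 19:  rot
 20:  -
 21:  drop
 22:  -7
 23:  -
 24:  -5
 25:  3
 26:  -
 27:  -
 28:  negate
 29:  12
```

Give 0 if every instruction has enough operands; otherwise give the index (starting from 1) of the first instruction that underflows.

0

8      : [8]
dup    : [8, 8]
dup    : [8, 8, 8]
-      : [8, 0]
swap   : [0, 8]
dup    : [0, 8, 8]
negate : [0, 8, -8]
over   : [0, 8, -8, 8]
*      : [0, 8, -64]
swap   : [0, -64, 8]
swap   : [0, 8, -64]
*      : [0, -512]
over   : [0, -512, 0]
*      : [0, 0]
over   : [0, 0, 0]
10     : [0, 0, 0, 10]
negate : [0, 0, 0, -10]
*      : [0, 0, 0]
rot    : [0, 0, 0]
-      : [0, 0]
drop   : [0]
-7     : [0, -7]
-      : [7]
-5     : [7, -5]
3      : [7, -5, 3]
-      : [7, -8]
-      : [15]
negate : [-15]
12     : [-15, 12]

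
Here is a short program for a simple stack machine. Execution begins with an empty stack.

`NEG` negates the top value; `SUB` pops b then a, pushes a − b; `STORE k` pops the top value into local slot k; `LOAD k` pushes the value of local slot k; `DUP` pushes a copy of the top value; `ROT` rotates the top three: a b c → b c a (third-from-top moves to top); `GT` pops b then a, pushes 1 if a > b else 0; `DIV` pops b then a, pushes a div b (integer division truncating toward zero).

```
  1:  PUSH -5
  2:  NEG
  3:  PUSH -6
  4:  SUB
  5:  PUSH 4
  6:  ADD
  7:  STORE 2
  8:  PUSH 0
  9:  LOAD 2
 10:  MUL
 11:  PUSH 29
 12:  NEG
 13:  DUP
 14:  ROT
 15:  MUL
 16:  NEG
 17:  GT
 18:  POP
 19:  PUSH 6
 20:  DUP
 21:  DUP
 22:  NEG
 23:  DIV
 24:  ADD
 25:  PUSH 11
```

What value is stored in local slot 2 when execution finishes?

PUSH -5 -> [-5]
NEG     -> [5]
PUSH -6 -> [5, -6]
SUB     -> [11]
PUSH 4  -> [11, 4]
ADD     -> [15]
STORE 2 -> []
PUSH 0  -> [0]
LOAD 2  -> [0, 15]
MUL     -> [0]
PUSH 29 -> [0, 29]
NEG     -> [0, -29]
DUP     -> [0, -29, -29]
ROT     -> [-29, -29, 0]
MUL     -> [-29, 0]
NEG     -> [-29, 0]
GT      -> [0]
POP     -> []
PUSH 6  -> [6]
DUP     -> [6, 6]
DUP     -> [6, 6, 6]
NEG     -> [6, 6, -6]
DIV     -> [6, -1]
ADD     -> [5]
PUSH 11 -> [5, 11]

15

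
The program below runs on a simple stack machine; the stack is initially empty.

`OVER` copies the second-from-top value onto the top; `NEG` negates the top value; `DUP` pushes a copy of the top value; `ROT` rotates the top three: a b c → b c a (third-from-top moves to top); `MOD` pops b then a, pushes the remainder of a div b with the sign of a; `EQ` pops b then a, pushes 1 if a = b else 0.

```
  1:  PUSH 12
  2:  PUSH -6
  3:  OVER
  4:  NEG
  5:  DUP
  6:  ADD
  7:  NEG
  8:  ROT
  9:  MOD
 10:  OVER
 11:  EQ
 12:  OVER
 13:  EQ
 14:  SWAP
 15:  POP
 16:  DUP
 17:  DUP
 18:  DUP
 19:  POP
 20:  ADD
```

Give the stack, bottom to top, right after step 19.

PUSH 12  [12]
PUSH -6  [12, -6]
OVER     [12, -6, 12]
NEG      [12, -6, -12]
DUP      [12, -6, -12, -12]
ADD      [12, -6, -24]
NEG      [12, -6, 24]
ROT      [-6, 24, 12]
MOD      [-6, 0]
OVER     [-6, 0, -6]
EQ       [-6, 0]
OVER     [-6, 0, -6]
EQ       [-6, 0]
SWAP     [0, -6]
POP      [0]
DUP      [0, 0]
DUP      [0, 0, 0]
DUP      [0, 0, 0, 0]
POP      [0, 0, 0]

[0, 0, 0]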